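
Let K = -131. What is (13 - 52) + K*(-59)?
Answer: 7690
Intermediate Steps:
(13 - 52) + K*(-59) = (13 - 52) - 131*(-59) = -39 + 7729 = 7690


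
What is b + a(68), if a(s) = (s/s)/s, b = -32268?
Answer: -2194223/68 ≈ -32268.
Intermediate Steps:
a(s) = 1/s
b + a(68) = -32268 + 1/68 = -2194223/68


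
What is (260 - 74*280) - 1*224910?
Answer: -245370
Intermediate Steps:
(260 - 74*280) - 1*224910 = (260 - 20720) - 224910 = -20460 - 224910 = -245370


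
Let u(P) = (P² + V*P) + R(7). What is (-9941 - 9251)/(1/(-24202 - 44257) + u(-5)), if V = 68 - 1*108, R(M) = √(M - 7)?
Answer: -656932564/7701637 ≈ -85.298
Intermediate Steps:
R(M) = √(-7 + M)
V = -40 (V = 68 - 108 = -40)
u(P) = P² - 40*P (u(P) = (P² - 40*P) + √(-7 + 7) = (P² - 40*P) + √0 = (P² - 40*P) + 0 = P² - 40*P)
(-9941 - 9251)/(1/(-24202 - 44257) + u(-5)) = (-9941 - 9251)/(1/(-24202 - 44257) - 5*(-40 - 5)) = -19192/(1/(-68459) - 5*(-45)) = -19192/(-1/68459 + 225) = -19192/15403274/68459 = -19192*68459/15403274 = -656932564/7701637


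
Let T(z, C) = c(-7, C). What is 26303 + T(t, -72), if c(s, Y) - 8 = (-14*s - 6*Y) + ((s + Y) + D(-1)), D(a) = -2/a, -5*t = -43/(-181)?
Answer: 26764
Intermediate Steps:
t = -43/905 (t = -(-43)/(5*(-181)) = -(-43)*(-1)/(5*181) = -1/5*43/181 = -43/905 ≈ -0.047514)
c(s, Y) = 10 - 13*s - 5*Y (c(s, Y) = 8 + ((-14*s - 6*Y) + ((s + Y) - 2/(-1))) = 8 + ((-14*s - 6*Y) + ((Y + s) - 2*(-1))) = 8 + ((-14*s - 6*Y) + ((Y + s) + 2)) = 8 + ((-14*s - 6*Y) + (2 + Y + s)) = 8 + (2 - 13*s - 5*Y) = 10 - 13*s - 5*Y)
T(z, C) = 101 - 5*C (T(z, C) = 10 - 13*(-7) - 5*C = 10 + 91 - 5*C = 101 - 5*C)
26303 + T(t, -72) = 26303 + (101 - 5*(-72)) = 26303 + (101 + 360) = 26303 + 461 = 26764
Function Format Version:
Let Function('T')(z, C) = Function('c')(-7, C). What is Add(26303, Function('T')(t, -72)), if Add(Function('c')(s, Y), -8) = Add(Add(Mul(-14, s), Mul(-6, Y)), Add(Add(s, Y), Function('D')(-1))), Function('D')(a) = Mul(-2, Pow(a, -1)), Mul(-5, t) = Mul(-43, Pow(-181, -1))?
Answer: 26764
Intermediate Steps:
t = Rational(-43, 905) (t = Mul(Rational(-1, 5), Mul(-43, Pow(-181, -1))) = Mul(Rational(-1, 5), Mul(-43, Rational(-1, 181))) = Mul(Rational(-1, 5), Rational(43, 181)) = Rational(-43, 905) ≈ -0.047514)
Function('c')(s, Y) = Add(10, Mul(-13, s), Mul(-5, Y)) (Function('c')(s, Y) = Add(8, Add(Add(Mul(-14, s), Mul(-6, Y)), Add(Add(s, Y), Mul(-2, Pow(-1, -1))))) = Add(8, Add(Add(Mul(-14, s), Mul(-6, Y)), Add(Add(Y, s), Mul(-2, -1)))) = Add(8, Add(Add(Mul(-14, s), Mul(-6, Y)), Add(Add(Y, s), 2))) = Add(8, Add(Add(Mul(-14, s), Mul(-6, Y)), Add(2, Y, s))) = Add(8, Add(2, Mul(-13, s), Mul(-5, Y))) = Add(10, Mul(-13, s), Mul(-5, Y)))
Function('T')(z, C) = Add(101, Mul(-5, C)) (Function('T')(z, C) = Add(10, Mul(-13, -7), Mul(-5, C)) = Add(10, 91, Mul(-5, C)) = Add(101, Mul(-5, C)))
Add(26303, Function('T')(t, -72)) = Add(26303, Add(101, Mul(-5, -72))) = Add(26303, Add(101, 360)) = Add(26303, 461) = 26764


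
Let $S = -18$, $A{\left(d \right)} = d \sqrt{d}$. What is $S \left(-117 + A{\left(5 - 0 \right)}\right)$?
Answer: $2106 - 90 \sqrt{5} \approx 1904.8$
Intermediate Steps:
$A{\left(d \right)} = d^{\frac{3}{2}}$
$S \left(-117 + A{\left(5 - 0 \right)}\right) = - 18 \left(-117 + \left(5 - 0\right)^{\frac{3}{2}}\right) = - 18 \left(-117 + \left(5 + 0\right)^{\frac{3}{2}}\right) = - 18 \left(-117 + 5^{\frac{3}{2}}\right) = - 18 \left(-117 + 5 \sqrt{5}\right) = 2106 - 90 \sqrt{5}$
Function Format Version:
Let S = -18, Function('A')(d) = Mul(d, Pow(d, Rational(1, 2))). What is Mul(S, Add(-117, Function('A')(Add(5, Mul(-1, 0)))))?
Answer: Add(2106, Mul(-90, Pow(5, Rational(1, 2)))) ≈ 1904.8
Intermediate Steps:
Function('A')(d) = Pow(d, Rational(3, 2))
Mul(S, Add(-117, Function('A')(Add(5, Mul(-1, 0))))) = Mul(-18, Add(-117, Pow(Add(5, Mul(-1, 0)), Rational(3, 2)))) = Mul(-18, Add(-117, Pow(Add(5, 0), Rational(3, 2)))) = Mul(-18, Add(-117, Pow(5, Rational(3, 2)))) = Mul(-18, Add(-117, Mul(5, Pow(5, Rational(1, 2))))) = Add(2106, Mul(-90, Pow(5, Rational(1, 2))))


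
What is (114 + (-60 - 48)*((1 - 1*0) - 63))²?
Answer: 46376100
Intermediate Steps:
(114 + (-60 - 48)*((1 - 1*0) - 63))² = (114 - 108*((1 + 0) - 63))² = (114 - 108*(1 - 63))² = (114 - 108*(-62))² = (114 + 6696)² = 6810² = 46376100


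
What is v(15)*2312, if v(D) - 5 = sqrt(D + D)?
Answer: 11560 + 2312*sqrt(30) ≈ 24223.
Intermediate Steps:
v(D) = 5 + sqrt(2)*sqrt(D) (v(D) = 5 + sqrt(D + D) = 5 + sqrt(2*D) = 5 + sqrt(2)*sqrt(D))
v(15)*2312 = (5 + sqrt(2)*sqrt(15))*2312 = (5 + sqrt(30))*2312 = 11560 + 2312*sqrt(30)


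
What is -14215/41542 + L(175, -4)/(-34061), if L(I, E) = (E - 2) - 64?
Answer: -481269175/1414962062 ≈ -0.34013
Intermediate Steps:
L(I, E) = -66 + E (L(I, E) = (-2 + E) - 64 = -66 + E)
-14215/41542 + L(175, -4)/(-34061) = -14215/41542 + (-66 - 4)/(-34061) = -14215*1/41542 - 70*(-1/34061) = -14215/41542 + 70/34061 = -481269175/1414962062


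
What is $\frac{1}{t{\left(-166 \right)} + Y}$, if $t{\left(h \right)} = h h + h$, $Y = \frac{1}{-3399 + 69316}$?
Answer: $\frac{65917}{1805466631} \approx 3.651 \cdot 10^{-5}$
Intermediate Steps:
$Y = \frac{1}{65917} \approx 1.5171 \cdot 10^{-5}$
$t{\left(h \right)} = h + h^{2}$ ($t{\left(h \right)} = h^{2} + h = h + h^{2}$)
$\frac{1}{t{\left(-166 \right)} + Y} = \frac{1}{- 166 \left(1 - 166\right) + \frac{1}{65917}} = \frac{1}{\left(-166\right) \left(-165\right) + \frac{1}{65917}} = \frac{1}{27390 + \frac{1}{65917}} = \frac{1}{\frac{1805466631}{65917}} = \frac{65917}{1805466631}$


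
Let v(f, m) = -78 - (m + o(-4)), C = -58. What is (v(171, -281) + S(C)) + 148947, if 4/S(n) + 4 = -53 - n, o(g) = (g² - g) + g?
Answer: 149138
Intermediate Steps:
o(g) = g²
S(n) = 4/(-57 - n) (S(n) = 4/(-4 + (-53 - n)) = 4/(-57 - n))
v(f, m) = -94 - m (v(f, m) = -78 - (m + (-4)²) = -78 - (m + 16) = -78 - (16 + m) = -78 + (-16 - m) = -94 - m)
(v(171, -281) + S(C)) + 148947 = ((-94 - 1*(-281)) - 4/(57 - 58)) + 148947 = ((-94 + 281) - 4/(-1)) + 148947 = (187 - 4*(-1)) + 148947 = (187 + 4) + 148947 = 191 + 148947 = 149138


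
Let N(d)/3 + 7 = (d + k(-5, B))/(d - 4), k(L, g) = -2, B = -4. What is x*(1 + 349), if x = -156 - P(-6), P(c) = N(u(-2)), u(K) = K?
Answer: -47950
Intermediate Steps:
N(d) = -21 + 3*(-2 + d)/(-4 + d) (N(d) = -21 + 3*((d - 2)/(d - 4)) = -21 + 3*((-2 + d)/(-4 + d)) = -21 + 3*(-2 + d)/(-4 + d))
P(c) = -19 (P(c) = 6*(13 - 3*(-2))/(-4 - 2) = 6*(13 + 6)/(-6) = 6*(-⅙)*19 = -19)
x = -137 (x = -156 - 1*(-19) = -156 + 19 = -137)
x*(1 + 349) = -137*(1 + 349) = -137*350 = -47950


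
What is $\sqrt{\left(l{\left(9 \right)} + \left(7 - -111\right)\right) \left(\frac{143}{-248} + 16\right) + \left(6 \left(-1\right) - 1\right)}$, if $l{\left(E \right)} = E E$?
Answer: $\frac{\sqrt{47085218}}{124} \approx 55.338$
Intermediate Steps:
$l{\left(E \right)} = E^{2}$
$\sqrt{\left(l{\left(9 \right)} + \left(7 - -111\right)\right) \left(\frac{143}{-248} + 16\right) + \left(6 \left(-1\right) - 1\right)} = \sqrt{\left(9^{2} + \left(7 - -111\right)\right) \left(\frac{143}{-248} + 16\right) + \left(6 \left(-1\right) - 1\right)} = \sqrt{\left(81 + \left(7 + 111\right)\right) \left(143 \left(- \frac{1}{248}\right) + 16\right) - 7} = \sqrt{\left(81 + 118\right) \left(- \frac{143}{248} + 16\right) - 7} = \sqrt{199 \cdot \frac{3825}{248} - 7} = \sqrt{\frac{761175}{248} - 7} = \sqrt{\frac{759439}{248}} = \frac{\sqrt{47085218}}{124}$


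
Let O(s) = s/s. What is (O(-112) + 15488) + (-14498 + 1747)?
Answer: 2738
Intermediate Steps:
O(s) = 1
(O(-112) + 15488) + (-14498 + 1747) = (1 + 15488) + (-14498 + 1747) = 15489 - 12751 = 2738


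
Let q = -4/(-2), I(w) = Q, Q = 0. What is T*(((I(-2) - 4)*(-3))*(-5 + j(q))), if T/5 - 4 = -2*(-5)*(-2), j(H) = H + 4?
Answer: -960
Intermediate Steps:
I(w) = 0
q = 2 (q = -4*(-½) = 2)
j(H) = 4 + H
T = -80 (T = 20 + 5*(-2*(-5)*(-2)) = 20 + 5*(10*(-2)) = 20 + 5*(-20) = 20 - 100 = -80)
T*(((I(-2) - 4)*(-3))*(-5 + j(q))) = -80*(0 - 4)*(-3)*(-5 + (4 + 2)) = -80*(-4*(-3))*(-5 + 6) = -960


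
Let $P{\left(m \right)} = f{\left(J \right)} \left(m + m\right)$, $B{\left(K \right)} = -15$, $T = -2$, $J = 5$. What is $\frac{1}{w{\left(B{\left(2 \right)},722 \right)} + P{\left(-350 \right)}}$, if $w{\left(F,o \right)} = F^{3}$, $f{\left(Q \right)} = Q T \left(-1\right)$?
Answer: $- \frac{1}{10375} \approx -9.6386 \cdot 10^{-5}$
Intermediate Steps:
$f{\left(Q \right)} = 2 Q$ ($f{\left(Q \right)} = Q \left(-2\right) \left(-1\right) = - 2 Q \left(-1\right) = 2 Q$)
$P{\left(m \right)} = 20 m$ ($P{\left(m \right)} = 2 \cdot 5 \left(m + m\right) = 10 \cdot 2 m = 20 m$)
$\frac{1}{w{\left(B{\left(2 \right)},722 \right)} + P{\left(-350 \right)}} = \frac{1}{\left(-15\right)^{3} + 20 \left(-350\right)} = \frac{1}{-3375 - 7000} = \frac{1}{-10375} = - \frac{1}{10375}$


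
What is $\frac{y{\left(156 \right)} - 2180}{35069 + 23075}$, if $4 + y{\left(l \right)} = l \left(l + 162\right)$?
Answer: $\frac{1482}{1817} \approx 0.81563$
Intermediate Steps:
$y{\left(l \right)} = -4 + l \left(162 + l\right)$ ($y{\left(l \right)} = -4 + l \left(l + 162\right) = -4 + l \left(162 + l\right)$)
$\frac{y{\left(156 \right)} - 2180}{35069 + 23075} = \frac{\left(-4 + 156^{2} + 162 \cdot 156\right) - 2180}{35069 + 23075} = \frac{\left(-4 + 24336 + 25272\right) - 2180}{58144} = \left(49604 - 2180\right) \frac{1}{58144} = 47424 \cdot \frac{1}{58144} = \frac{1482}{1817}$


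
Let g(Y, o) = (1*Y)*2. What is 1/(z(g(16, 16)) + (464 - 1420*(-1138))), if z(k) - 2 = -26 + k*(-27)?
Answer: 1/1615536 ≈ 6.1899e-7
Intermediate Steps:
g(Y, o) = 2*Y (g(Y, o) = Y*2 = 2*Y)
z(k) = -24 - 27*k (z(k) = 2 + (-26 + k*(-27)) = 2 + (-26 - 27*k) = -24 - 27*k)
1/(z(g(16, 16)) + (464 - 1420*(-1138))) = 1/((-24 - 54*16) + (464 - 1420*(-1138))) = 1/((-24 - 27*32) + (464 + 1615960)) = 1/((-24 - 864) + 1616424) = 1/(-888 + 1616424) = 1/1615536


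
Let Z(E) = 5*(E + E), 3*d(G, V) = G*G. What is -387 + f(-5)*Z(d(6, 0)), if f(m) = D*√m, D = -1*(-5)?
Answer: -387 + 600*I*√5 ≈ -387.0 + 1341.6*I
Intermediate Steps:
D = 5
d(G, V) = G²/3 (d(G, V) = (G*G)/3 = G²/3)
f(m) = 5*√m
Z(E) = 10*E (Z(E) = 5*(2*E) = 10*E)
-387 + f(-5)*Z(d(6, 0)) = -387 + (5*√(-5))*(10*((⅓)*6²)) = -387 + (5*(I*√5))*(10*((⅓)*36)) = -387 + (5*I*√5)*(10*12) = -387 + (5*I*√5)*120 = -387 + 600*I*√5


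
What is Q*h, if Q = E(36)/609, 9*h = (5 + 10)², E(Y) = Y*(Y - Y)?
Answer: 0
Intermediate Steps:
E(Y) = 0 (E(Y) = Y*0 = 0)
h = 25 (h = (5 + 10)²/9 = (⅑)*15² = (⅑)*225 = 25)
Q = 0 (Q = 0/609 = 0*(1/609) = 0)
Q*h = 0*25 = 0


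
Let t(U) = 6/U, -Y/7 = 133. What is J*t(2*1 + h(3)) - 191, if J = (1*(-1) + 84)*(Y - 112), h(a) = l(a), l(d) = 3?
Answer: -520369/5 ≈ -1.0407e+5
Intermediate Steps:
Y = -931 (Y = -7*133 = -931)
h(a) = 3
J = -86569 (J = (1*(-1) + 84)*(-931 - 112) = (-1 + 84)*(-1043) = 83*(-1043) = -86569)
J*t(2*1 + h(3)) - 191 = -519414/(2*1 + 3) - 191 = -519414/(2 + 3) - 191 = -519414/5 - 191 = -520369/5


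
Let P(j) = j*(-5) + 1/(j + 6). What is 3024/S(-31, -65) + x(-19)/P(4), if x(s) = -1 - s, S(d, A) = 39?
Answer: 198252/2587 ≈ 76.634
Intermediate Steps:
P(j) = 1/(6 + j) - 5*j (P(j) = -5*j + 1/(6 + j) = 1/(6 + j) - 5*j)
3024/S(-31, -65) + x(-19)/P(4) = 3024/39 + (-1 - 1*(-19))/(((1 - 30*4 - 5*4**2)/(6 + 4))) = 3024*(1/39) + (-1 + 19)/(((1 - 120 - 5*16)/10)) = 1008/13 + 18/(((1 - 120 - 80)/10)) = 1008/13 + 18/(((1/10)*(-199))) = 1008/13 + 18/(-199/10) = 1008/13 + 18*(-10/199) = 1008/13 - 180/199 = 198252/2587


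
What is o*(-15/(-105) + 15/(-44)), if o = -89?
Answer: 5429/308 ≈ 17.627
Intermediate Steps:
o*(-15/(-105) + 15/(-44)) = -89*(-15/(-105) + 15/(-44)) = -89*(-15*(-1/105) + 15*(-1/44)) = -89*(⅐ - 15/44) = -89*(-61/308) = 5429/308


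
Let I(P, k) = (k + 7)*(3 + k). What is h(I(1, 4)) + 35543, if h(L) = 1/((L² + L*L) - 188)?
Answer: 414786811/11670 ≈ 35543.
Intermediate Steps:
I(P, k) = (3 + k)*(7 + k) (I(P, k) = (7 + k)*(3 + k) = (3 + k)*(7 + k))
h(L) = 1/(-188 + 2*L²) (h(L) = 1/((L² + L²) - 188) = 1/(2*L² - 188) = 1/(-188 + 2*L²))
h(I(1, 4)) + 35543 = 1/(2*(-94 + (21 + 4² + 10*4)²)) + 35543 = 1/(2*(-94 + (21 + 16 + 40)²)) + 35543 = 1/(2*(-94 + 77²)) + 35543 = 1/(2*(-94 + 5929)) + 35543 = (½)/5835 + 35543 = (½)*(1/5835) + 35543 = 1/11670 + 35543 = 414786811/11670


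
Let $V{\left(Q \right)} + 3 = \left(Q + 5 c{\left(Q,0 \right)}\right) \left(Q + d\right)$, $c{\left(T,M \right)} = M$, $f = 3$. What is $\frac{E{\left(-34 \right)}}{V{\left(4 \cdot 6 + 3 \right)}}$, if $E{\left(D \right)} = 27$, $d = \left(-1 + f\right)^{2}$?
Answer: $\frac{9}{278} \approx 0.032374$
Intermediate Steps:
$d = 4$ ($d = \left(-1 + 3\right)^{2} = 2^{2} = 4$)
$V{\left(Q \right)} = -3 + Q \left(4 + Q\right)$ ($V{\left(Q \right)} = -3 + \left(Q + 5 \cdot 0\right) \left(Q + 4\right) = -3 + \left(Q + 0\right) \left(4 + Q\right) = -3 + Q \left(4 + Q\right)$)
$\frac{E{\left(-34 \right)}}{V{\left(4 \cdot 6 + 3 \right)}} = \frac{27}{-3 + \left(4 \cdot 6 + 3\right)^{2} + 4 \left(4 \cdot 6 + 3\right)} = \frac{27}{-3 + \left(24 + 3\right)^{2} + 4 \left(24 + 3\right)} = \frac{27}{-3 + 27^{2} + 4 \cdot 27} = \frac{27}{-3 + 729 + 108} = \frac{27}{834} = 27 \cdot \frac{1}{834} = \frac{9}{278}$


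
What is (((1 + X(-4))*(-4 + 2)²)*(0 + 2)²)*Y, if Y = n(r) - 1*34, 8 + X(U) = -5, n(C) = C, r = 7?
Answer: 5184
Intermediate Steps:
X(U) = -13 (X(U) = -8 - 5 = -13)
Y = -27 (Y = 7 - 1*34 = 7 - 34 = -27)
(((1 + X(-4))*(-4 + 2)²)*(0 + 2)²)*Y = (((1 - 13)*(-4 + 2)²)*(0 + 2)²)*(-27) = (-12*(-2)²*2²)*(-27) = (-12*4*4)*(-27) = -48*4*(-27) = -192*(-27) = 5184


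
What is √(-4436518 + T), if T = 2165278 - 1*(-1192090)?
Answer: 5*I*√43166 ≈ 1038.8*I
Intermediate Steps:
T = 3357368 (T = 2165278 + 1192090 = 3357368)
√(-4436518 + T) = √(-4436518 + 3357368) = √(-1079150) = 5*I*√43166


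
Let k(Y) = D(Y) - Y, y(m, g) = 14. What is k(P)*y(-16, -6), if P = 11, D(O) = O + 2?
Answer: 28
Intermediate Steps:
D(O) = 2 + O
k(Y) = 2 (k(Y) = (2 + Y) - Y = 2)
k(P)*y(-16, -6) = 2*14 = 28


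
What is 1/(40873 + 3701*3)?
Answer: 1/51976 ≈ 1.9240e-5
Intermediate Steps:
1/(40873 + 3701*3) = 1/(40873 + 11103) = 1/51976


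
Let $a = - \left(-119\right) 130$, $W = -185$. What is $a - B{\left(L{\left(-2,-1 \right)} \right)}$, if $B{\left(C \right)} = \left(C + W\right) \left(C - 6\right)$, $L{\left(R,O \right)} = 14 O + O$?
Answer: $11270$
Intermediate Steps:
$L{\left(R,O \right)} = 15 O$
$B{\left(C \right)} = \left(-185 + C\right) \left(-6 + C\right)$ ($B{\left(C \right)} = \left(C - 185\right) \left(C - 6\right) = \left(-185 + C\right) \left(-6 + C\right)$)
$a = 15470$ ($a = \left(-1\right) \left(-15470\right) = 15470$)
$a - B{\left(L{\left(-2,-1 \right)} \right)} = 15470 - \left(1110 + \left(15 \left(-1\right)\right)^{2} - 191 \cdot 15 \left(-1\right)\right) = 15470 - \left(1110 + \left(-15\right)^{2} - -2865\right) = 15470 - \left(1110 + 225 + 2865\right) = 15470 - 4200 = 11270$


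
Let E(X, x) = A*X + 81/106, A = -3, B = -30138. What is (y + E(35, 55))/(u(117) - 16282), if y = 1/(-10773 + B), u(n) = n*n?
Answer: 452025745/11244715638 ≈ 0.040199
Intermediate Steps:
E(X, x) = 81/106 - 3*X (E(X, x) = -3*X + 81/106 = 81/106 - 3*X)
u(n) = n²
y = -1/40911 (y = 1/(-10773 - 30138) = 1/(-40911) = -1/40911 ≈ -2.4443e-5)
(y + E(35, 55))/(u(117) - 16282) = (-1/40911 + (81/106 - 3*35))/(117² - 16282) = (-1/40911 + (81/106 - 105))/(13689 - 16282) = (-1/40911 - 11049/106)/(-2593) = -452025745/4336566*(-1/2593) = 452025745/11244715638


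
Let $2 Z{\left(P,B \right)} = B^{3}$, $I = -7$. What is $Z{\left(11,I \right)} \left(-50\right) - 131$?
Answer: $8444$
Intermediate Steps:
$Z{\left(P,B \right)} = \frac{B^{3}}{2}$
$Z{\left(11,I \right)} \left(-50\right) - 131 = \frac{\left(-7\right)^{3}}{2} \left(-50\right) - 131 = \frac{1}{2} \left(-343\right) \left(-50\right) - 131 = \left(- \frac{343}{2}\right) \left(-50\right) - 131 = 8575 - 131 = 8444$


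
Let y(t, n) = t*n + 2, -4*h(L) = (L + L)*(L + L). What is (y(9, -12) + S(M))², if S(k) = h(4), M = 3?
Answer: 14884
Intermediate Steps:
h(L) = -L² (h(L) = -(L + L)*(L + L)/4 = -2*L*2*L/4 = -L²)
S(k) = -16 (S(k) = -1*4² = -1*16 = -16)
y(t, n) = 2 + n*t (y(t, n) = n*t + 2 = 2 + n*t)
(y(9, -12) + S(M))² = ((2 - 12*9) - 16)² = ((2 - 108) - 16)² = (-106 - 16)² = (-122)² = 14884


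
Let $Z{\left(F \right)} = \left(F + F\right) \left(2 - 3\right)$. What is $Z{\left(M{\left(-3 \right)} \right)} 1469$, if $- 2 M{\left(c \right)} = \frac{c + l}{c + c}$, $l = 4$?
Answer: $- \frac{1469}{6} \approx -244.83$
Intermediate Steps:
$M{\left(c \right)} = - \frac{4 + c}{4 c}$ ($M{\left(c \right)} = - \frac{\left(c + 4\right) \frac{1}{c + c}}{2} = - \frac{\left(4 + c\right) \frac{1}{2 c}}{2} = - \frac{\frac{1}{2} \frac{1}{c} \left(4 + c\right)}{2} = - \frac{4 + c}{4 c}$)
$Z{\left(F \right)} = - 2 F$ ($Z{\left(F \right)} = 2 F \left(-1\right) = - 2 F$)
$Z{\left(M{\left(-3 \right)} \right)} 1469 = - 2 \frac{-4 - -3}{4 \left(-3\right)} 1469 = - 2 \cdot \frac{1}{4} \left(- \frac{1}{3}\right) \left(-4 + 3\right) 1469 = - 2 \cdot \frac{1}{4} \left(- \frac{1}{3}\right) \left(-1\right) 1469 = \left(-2\right) \frac{1}{12} \cdot 1469 = \left(- \frac{1}{6}\right) 1469 = - \frac{1469}{6}$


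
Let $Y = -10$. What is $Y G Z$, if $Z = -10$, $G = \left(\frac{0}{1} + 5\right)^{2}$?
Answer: $2500$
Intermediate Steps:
$G = 25$ ($G = \left(0 \cdot 1 + 5\right)^{2} = \left(0 + 5\right)^{2} = 5^{2} = 25$)
$Y G Z = \left(-10\right) 25 \left(-10\right) = \left(-250\right) \left(-10\right) = 2500$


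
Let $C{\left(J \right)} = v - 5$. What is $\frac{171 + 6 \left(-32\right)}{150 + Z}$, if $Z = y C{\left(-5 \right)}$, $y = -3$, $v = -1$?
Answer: $- \frac{1}{8} \approx -0.125$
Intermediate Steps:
$C{\left(J \right)} = -6$ ($C{\left(J \right)} = -1 - 5 = -6$)
$Z = 18$ ($Z = \left(-3\right) \left(-6\right) = 18$)
$\frac{171 + 6 \left(-32\right)}{150 + Z} = \frac{171 + 6 \left(-32\right)}{150 + 18} = \frac{171 - 192}{168} = \left(-21\right) \frac{1}{168} = - \frac{1}{8}$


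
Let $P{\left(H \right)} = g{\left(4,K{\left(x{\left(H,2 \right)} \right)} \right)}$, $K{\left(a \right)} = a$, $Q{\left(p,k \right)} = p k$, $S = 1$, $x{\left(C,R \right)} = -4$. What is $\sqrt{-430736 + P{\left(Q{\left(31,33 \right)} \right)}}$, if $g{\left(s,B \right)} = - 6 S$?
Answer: $i \sqrt{430742} \approx 656.31 i$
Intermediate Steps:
$Q{\left(p,k \right)} = k p$
$g{\left(s,B \right)} = -6$ ($g{\left(s,B \right)} = \left(-6\right) 1 = -6$)
$P{\left(H \right)} = -6$
$\sqrt{-430736 + P{\left(Q{\left(31,33 \right)} \right)}} = \sqrt{-430736 - 6} = \sqrt{-430742} = i \sqrt{430742}$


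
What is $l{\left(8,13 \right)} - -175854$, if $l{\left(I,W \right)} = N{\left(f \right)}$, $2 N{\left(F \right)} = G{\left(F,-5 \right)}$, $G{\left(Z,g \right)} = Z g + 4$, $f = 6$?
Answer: $175841$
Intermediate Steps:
$G{\left(Z,g \right)} = 4 + Z g$
$N{\left(F \right)} = 2 - \frac{5 F}{2}$ ($N{\left(F \right)} = \frac{4 + F \left(-5\right)}{2} = \frac{4 - 5 F}{2} = 2 - \frac{5 F}{2}$)
$l{\left(I,W \right)} = -13$ ($l{\left(I,W \right)} = 2 - 15 = -13$)
$l{\left(8,13 \right)} - -175854 = -13 - -175854 = -13 + 175854 = 175841$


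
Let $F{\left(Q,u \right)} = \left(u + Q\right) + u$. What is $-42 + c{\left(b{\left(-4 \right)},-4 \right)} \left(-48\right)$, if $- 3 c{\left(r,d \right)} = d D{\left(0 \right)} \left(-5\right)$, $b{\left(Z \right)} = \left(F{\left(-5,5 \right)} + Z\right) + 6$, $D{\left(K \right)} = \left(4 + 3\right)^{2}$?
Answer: $15638$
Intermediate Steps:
$D{\left(K \right)} = 49$ ($D{\left(K \right)} = 7^{2} = 49$)
$F{\left(Q,u \right)} = Q + 2 u$ ($F{\left(Q,u \right)} = \left(Q + u\right) + u = Q + 2 u$)
$b{\left(Z \right)} = 11 + Z$ ($b{\left(Z \right)} = \left(\left(-5 + 2 \cdot 5\right) + Z\right) + 6 = \left(\left(-5 + 10\right) + Z\right) + 6 = \left(5 + Z\right) + 6 = 11 + Z$)
$c{\left(r,d \right)} = \frac{245 d}{3}$ ($c{\left(r,d \right)} = - \frac{d 49 \left(-5\right)}{3} = - \frac{49 d \left(-5\right)}{3} = - \frac{\left(-245\right) d}{3} = \frac{245 d}{3}$)
$-42 + c{\left(b{\left(-4 \right)},-4 \right)} \left(-48\right) = -42 + \frac{245}{3} \left(-4\right) \left(-48\right) = -42 - -15680 = -42 + 15680 = 15638$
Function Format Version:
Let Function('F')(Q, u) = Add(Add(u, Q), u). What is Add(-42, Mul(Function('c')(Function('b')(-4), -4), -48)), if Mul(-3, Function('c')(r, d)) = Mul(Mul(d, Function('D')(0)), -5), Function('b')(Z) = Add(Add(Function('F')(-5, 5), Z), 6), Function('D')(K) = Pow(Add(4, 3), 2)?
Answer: 15638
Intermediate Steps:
Function('D')(K) = 49 (Function('D')(K) = Pow(7, 2) = 49)
Function('F')(Q, u) = Add(Q, Mul(2, u)) (Function('F')(Q, u) = Add(Add(Q, u), u) = Add(Q, Mul(2, u)))
Function('b')(Z) = Add(11, Z) (Function('b')(Z) = Add(Add(Add(-5, Mul(2, 5)), Z), 6) = Add(Add(Add(-5, 10), Z), 6) = Add(Add(5, Z), 6) = Add(11, Z))
Function('c')(r, d) = Mul(Rational(245, 3), d) (Function('c')(r, d) = Mul(Rational(-1, 3), Mul(Mul(d, 49), -5)) = Mul(Rational(-1, 3), Mul(Mul(49, d), -5)) = Mul(Rational(-1, 3), Mul(-245, d)) = Mul(Rational(245, 3), d))
Add(-42, Mul(Function('c')(Function('b')(-4), -4), -48)) = Add(-42, Mul(Mul(Rational(245, 3), -4), -48)) = Add(-42, Mul(Rational(-980, 3), -48)) = Add(-42, 15680) = 15638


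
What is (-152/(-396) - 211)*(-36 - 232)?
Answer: 5588068/99 ≈ 56445.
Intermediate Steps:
(-152/(-396) - 211)*(-36 - 232) = (-152*(-1/396) - 211)*(-268) = (38/99 - 211)*(-268) = -20851/99*(-268) = 5588068/99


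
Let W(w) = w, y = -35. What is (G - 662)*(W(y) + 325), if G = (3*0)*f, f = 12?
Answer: -191980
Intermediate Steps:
G = 0 (G = (3*0)*12 = 0*12 = 0)
(G - 662)*(W(y) + 325) = (0 - 662)*(-35 + 325) = -662*290 = -191980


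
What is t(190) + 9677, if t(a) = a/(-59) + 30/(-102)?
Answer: 9702506/1003 ≈ 9673.5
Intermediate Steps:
t(a) = -5/17 - a/59 (t(a) = a*(-1/59) + 30*(-1/102) = -a/59 - 5/17 = -5/17 - a/59)
t(190) + 9677 = (-5/17 - 1/59*190) + 9677 = (-5/17 - 190/59) + 9677 = -3525/1003 + 9677 = 9702506/1003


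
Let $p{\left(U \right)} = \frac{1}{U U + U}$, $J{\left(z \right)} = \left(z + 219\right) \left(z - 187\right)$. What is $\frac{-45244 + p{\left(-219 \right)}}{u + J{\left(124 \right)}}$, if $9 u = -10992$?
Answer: $\frac{2160039047}{1089965774} \approx 1.9817$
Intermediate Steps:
$J{\left(z \right)} = \left(-187 + z\right) \left(219 + z\right)$ ($J{\left(z \right)} = \left(219 + z\right) \left(-187 + z\right) = \left(-187 + z\right) \left(219 + z\right)$)
$u = - \frac{3664}{3}$ ($u = \frac{1}{9} \left(-10992\right) = - \frac{3664}{3} \approx -1221.3$)
$p{\left(U \right)} = \frac{1}{U + U^{2}}$ ($p{\left(U \right)} = \frac{1}{U^{2} + U} = \frac{1}{U + U^{2}}$)
$\frac{-45244 + p{\left(-219 \right)}}{u + J{\left(124 \right)}} = \frac{-45244 + \frac{1}{\left(-219\right) \left(1 - 219\right)}}{- \frac{3664}{3} + \left(-40953 + 124^{2} + 32 \cdot 124\right)} = \frac{-45244 - \frac{1}{219 \left(-218\right)}}{- \frac{3664}{3} + \left(-40953 + 15376 + 3968\right)} = \frac{-45244 - - \frac{1}{47742}}{- \frac{3664}{3} - 21609} = \frac{-45244 + \frac{1}{47742}}{- \frac{68491}{3}} = \left(- \frac{2160039047}{47742}\right) \left(- \frac{3}{68491}\right) = \frac{2160039047}{1089965774}$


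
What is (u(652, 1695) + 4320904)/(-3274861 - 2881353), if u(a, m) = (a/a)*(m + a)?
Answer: -4323251/6156214 ≈ -0.70226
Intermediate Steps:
u(a, m) = a + m (u(a, m) = 1*(a + m) = a + m)
(u(652, 1695) + 4320904)/(-3274861 - 2881353) = ((652 + 1695) + 4320904)/(-3274861 - 2881353) = (2347 + 4320904)/(-6156214) = 4323251*(-1/6156214) = -4323251/6156214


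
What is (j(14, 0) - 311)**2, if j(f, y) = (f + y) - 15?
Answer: 97344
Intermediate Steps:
j(f, y) = -15 + f + y
(j(14, 0) - 311)**2 = ((-15 + 14 + 0) - 311)**2 = (-1 - 311)**2 = (-312)**2 = 97344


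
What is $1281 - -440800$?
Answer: $442081$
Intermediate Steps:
$1281 - -440800 = 1281 + 440800 = 442081$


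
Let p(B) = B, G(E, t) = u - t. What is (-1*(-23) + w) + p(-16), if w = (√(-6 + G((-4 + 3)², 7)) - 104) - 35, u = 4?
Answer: -132 + 3*I ≈ -132.0 + 3.0*I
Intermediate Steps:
G(E, t) = 4 - t
w = -139 + 3*I (w = (√(-6 + (4 - 1*7)) - 104) - 35 = (√(-6 + (4 - 7)) - 104) - 35 = (√(-6 - 3) - 104) - 35 = (√(-9) - 104) - 35 = (3*I - 104) - 35 = (-104 + 3*I) - 35 = -139 + 3*I ≈ -139.0 + 3.0*I)
(-1*(-23) + w) + p(-16) = (-1*(-23) + (-139 + 3*I)) - 16 = (23 + (-139 + 3*I)) - 16 = (-116 + 3*I) - 16 = -132 + 3*I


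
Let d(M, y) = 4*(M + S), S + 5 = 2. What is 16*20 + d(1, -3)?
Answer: 312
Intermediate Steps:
S = -3 (S = -5 + 2 = -3)
d(M, y) = -12 + 4*M (d(M, y) = 4*(M - 3) = 4*(-3 + M) = -12 + 4*M)
16*20 + d(1, -3) = 16*20 + (-12 + 4*1) = 320 + (-12 + 4) = 320 - 8 = 312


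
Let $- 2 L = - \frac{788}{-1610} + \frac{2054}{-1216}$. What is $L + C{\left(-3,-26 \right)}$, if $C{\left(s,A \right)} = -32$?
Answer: $- \frac{30736977}{978880} \approx -31.4$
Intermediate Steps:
$L = \frac{587183}{978880}$ ($L = - \frac{- \frac{788}{-1610} + \frac{2054}{-1216}}{2} = - \frac{\left(-788\right) \left(- \frac{1}{1610}\right) + 2054 \left(- \frac{1}{1216}\right)}{2} = - \frac{\frac{394}{805} - \frac{1027}{608}}{2} = \left(- \frac{1}{2}\right) \left(- \frac{587183}{489440}\right) = \frac{587183}{978880} \approx 0.59985$)
$L + C{\left(-3,-26 \right)} = \frac{587183}{978880} - 32 = - \frac{30736977}{978880}$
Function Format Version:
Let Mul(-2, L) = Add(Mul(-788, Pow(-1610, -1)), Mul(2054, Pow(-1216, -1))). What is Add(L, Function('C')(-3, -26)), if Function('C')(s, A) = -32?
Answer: Rational(-30736977, 978880) ≈ -31.400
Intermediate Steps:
L = Rational(587183, 978880) (L = Mul(Rational(-1, 2), Add(Mul(-788, Pow(-1610, -1)), Mul(2054, Pow(-1216, -1)))) = Mul(Rational(-1, 2), Add(Mul(-788, Rational(-1, 1610)), Mul(2054, Rational(-1, 1216)))) = Mul(Rational(-1, 2), Add(Rational(394, 805), Rational(-1027, 608))) = Mul(Rational(-1, 2), Rational(-587183, 489440)) = Rational(587183, 978880) ≈ 0.59985)
Add(L, Function('C')(-3, -26)) = Add(Rational(587183, 978880), -32) = Rational(-30736977, 978880)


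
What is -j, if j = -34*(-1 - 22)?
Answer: -782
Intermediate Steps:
j = 782 (j = -34*(-23) = 782)
-j = -1*782 = -782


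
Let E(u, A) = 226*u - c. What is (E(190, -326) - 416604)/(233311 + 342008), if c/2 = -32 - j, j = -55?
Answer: -124570/191773 ≈ -0.64957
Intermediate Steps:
c = 46 (c = 2*(-32 - 1*(-55)) = 2*(-32 + 55) = 2*23 = 46)
E(u, A) = -46 + 226*u (E(u, A) = 226*u - 1*46 = 226*u - 46 = -46 + 226*u)
(E(190, -326) - 416604)/(233311 + 342008) = ((-46 + 226*190) - 416604)/(233311 + 342008) = ((-46 + 42940) - 416604)/575319 = (42894 - 416604)*(1/575319) = -373710*1/575319 = -124570/191773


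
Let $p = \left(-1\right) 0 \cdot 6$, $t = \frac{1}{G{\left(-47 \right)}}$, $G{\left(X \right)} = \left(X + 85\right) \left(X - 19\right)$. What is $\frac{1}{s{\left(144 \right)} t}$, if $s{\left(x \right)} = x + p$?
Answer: $- \frac{209}{12} \approx -17.417$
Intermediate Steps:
$G{\left(X \right)} = \left(-19 + X\right) \left(85 + X\right)$ ($G{\left(X \right)} = \left(85 + X\right) \left(-19 + X\right) = \left(-19 + X\right) \left(85 + X\right)$)
$t = - \frac{1}{2508}$ ($t = \frac{1}{-1615 + \left(-47\right)^{2} + 66 \left(-47\right)} = \frac{1}{-1615 + 2209 - 3102} = \frac{1}{-2508} = - \frac{1}{2508} \approx -0.00039872$)
$p = 0$ ($p = 0 \cdot 6 = 0$)
$s{\left(x \right)} = x$ ($s{\left(x \right)} = x + 0 = x$)
$\frac{1}{s{\left(144 \right)} t} = \frac{1}{144 \left(- \frac{1}{2508}\right)} = \frac{1}{144} \left(-2508\right) = - \frac{209}{12}$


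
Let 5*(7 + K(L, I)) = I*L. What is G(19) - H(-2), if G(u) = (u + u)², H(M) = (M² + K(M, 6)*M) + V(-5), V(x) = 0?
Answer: 7106/5 ≈ 1421.2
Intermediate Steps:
K(L, I) = -7 + I*L/5 (K(L, I) = -7 + (I*L)/5 = -7 + I*L/5)
H(M) = M² + M*(-7 + 6*M/5) (H(M) = (M² + (-7 + (⅕)*6*M)*M) + 0 = (M² + (-7 + 6*M/5)*M) + 0 = (M² + M*(-7 + 6*M/5)) + 0 = M² + M*(-7 + 6*M/5))
G(u) = 4*u² (G(u) = (2*u)² = 4*u²)
G(19) - H(-2) = 4*19² - (-2)*(-35 + 11*(-2))/5 = 4*361 - (-2)*(-35 - 22)/5 = 1444 - (-2)*(-57)/5 = 1444 - 1*114/5 = 1444 - 114/5 = 7106/5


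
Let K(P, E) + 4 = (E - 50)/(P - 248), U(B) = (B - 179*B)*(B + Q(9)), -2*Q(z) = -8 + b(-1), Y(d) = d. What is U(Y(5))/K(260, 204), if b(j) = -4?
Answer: -58740/53 ≈ -1108.3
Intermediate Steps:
Q(z) = 6 (Q(z) = -(-8 - 4)/2 = -½*(-12) = 6)
U(B) = -178*B*(6 + B) (U(B) = (B - 179*B)*(B + 6) = (-178*B)*(6 + B) = -178*B*(6 + B))
K(P, E) = -4 + (-50 + E)/(-248 + P) (K(P, E) = -4 + (E - 50)/(P - 248) = -4 + (-50 + E)/(-248 + P))
U(Y(5))/K(260, 204) = (-178*5*(6 + 5))/(((942 + 204 - 4*260)/(-248 + 260))) = (-178*5*11)/(((942 + 204 - 1040)/12)) = -9790/((1/12)*106) = -9790/53/6 = -9790*6/53 = -58740/53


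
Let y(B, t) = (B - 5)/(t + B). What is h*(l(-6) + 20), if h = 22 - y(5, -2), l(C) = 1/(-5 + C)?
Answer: 438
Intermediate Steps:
y(B, t) = (-5 + B)/(B + t)
h = 22 (h = 22 - (-5 + 5)/(5 - 2) = 22 - 0/3 = 22 - 1*0 = 22 + 0 = 22)
h*(l(-6) + 20) = 22*(1/(-5 - 6) + 20) = 22*(1/(-11) + 20) = 22*(-1/11 + 20) = 22*(219/11) = 438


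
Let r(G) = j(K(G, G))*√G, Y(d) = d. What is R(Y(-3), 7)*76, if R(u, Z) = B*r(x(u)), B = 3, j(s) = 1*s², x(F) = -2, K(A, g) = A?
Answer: 912*I*√2 ≈ 1289.8*I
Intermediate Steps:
j(s) = s²
r(G) = G^(5/2) (r(G) = G²*√G = G^(5/2))
R(u, Z) = 12*I*√2 (R(u, Z) = 3*(-2)^(5/2) = 3*(4*I*√2) = 12*I*√2)
R(Y(-3), 7)*76 = (12*I*√2)*76 = 912*I*√2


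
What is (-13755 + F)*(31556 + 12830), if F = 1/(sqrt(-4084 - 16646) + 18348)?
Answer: -34257806839303382/56111639 - 22193*I*sqrt(20730)/168334917 ≈ -6.1053e+8 - 0.018982*I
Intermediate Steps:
F = 1/(18348 + I*sqrt(20730)) (F = 1/(sqrt(-20730) + 18348) = 1/(I*sqrt(20730) + 18348) = 1/(18348 + I*sqrt(20730)) ≈ 5.4498e-5 - 4.277e-7*I)
(-13755 + F)*(31556 + 12830) = (-13755 + (3058/56111639 - I*sqrt(20730)/336669834))*(31556 + 12830) = (-771815591387/56111639 - I*sqrt(20730)/336669834)*44386 = -34257806839303382/56111639 - 22193*I*sqrt(20730)/168334917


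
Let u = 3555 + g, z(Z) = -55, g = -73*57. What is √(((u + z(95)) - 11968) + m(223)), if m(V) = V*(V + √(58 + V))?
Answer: √(37100 + 223*√281) ≈ 202.08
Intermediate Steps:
g = -4161
u = -606 (u = 3555 - 4161 = -606)
√(((u + z(95)) - 11968) + m(223)) = √(((-606 - 55) - 11968) + 223*(223 + √(58 + 223))) = √((-661 - 11968) + 223*(223 + √281)) = √(-12629 + (49729 + 223*√281)) = √(37100 + 223*√281)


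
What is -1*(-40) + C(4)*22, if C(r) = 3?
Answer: 106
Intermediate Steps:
-1*(-40) + C(4)*22 = -1*(-40) + 3*22 = 40 + 66 = 106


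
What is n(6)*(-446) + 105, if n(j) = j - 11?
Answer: 2335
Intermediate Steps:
n(j) = -11 + j
n(6)*(-446) + 105 = (-11 + 6)*(-446) + 105 = -5*(-446) + 105 = 2230 + 105 = 2335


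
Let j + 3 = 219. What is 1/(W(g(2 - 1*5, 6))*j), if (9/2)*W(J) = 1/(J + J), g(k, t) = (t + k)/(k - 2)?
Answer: -1/40 ≈ -0.025000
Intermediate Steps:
j = 216 (j = -3 + 219 = 216)
g(k, t) = (k + t)/(-2 + k)
W(J) = 1/(9*J) (W(J) = 2/(9*(J + J)) = 2/(9*((2*J))) = 2*(1/(2*J))/9 = 1/(9*J))
1/(W(g(2 - 1*5, 6))*j) = 1/((1/(9*((((2 - 1*5) + 6)/(-2 + (2 - 1*5))))))*216) = 1/((1/(9*((((2 - 5) + 6)/(-2 + (2 - 5))))))*216) = 1/((1/(9*(((-3 + 6)/(-2 - 3)))))*216) = 1/((1/(9*((3/(-5)))))*216) = 1/((1/(9*((-1/5*3))))*216) = 1/((1/(9*(-3/5)))*216) = 1/(((1/9)*(-5/3))*216) = 1/(-5/27*216) = 1/(-40) = -1/40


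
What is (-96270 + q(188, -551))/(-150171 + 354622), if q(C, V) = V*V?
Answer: 207331/204451 ≈ 1.0141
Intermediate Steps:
q(C, V) = V²
(-96270 + q(188, -551))/(-150171 + 354622) = (-96270 + (-551)²)/(-150171 + 354622) = (-96270 + 303601)/204451 = 207331*(1/204451) = 207331/204451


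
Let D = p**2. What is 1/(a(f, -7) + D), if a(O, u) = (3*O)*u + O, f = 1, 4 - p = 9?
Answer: 1/5 ≈ 0.20000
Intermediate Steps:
p = -5 (p = 4 - 1*9 = 4 - 9 = -5)
D = 25 (D = (-5)**2 = 25)
a(O, u) = O + 3*O*u (a(O, u) = 3*O*u + O = O + 3*O*u)
1/(a(f, -7) + D) = 1/(1*(1 + 3*(-7)) + 25) = 1/(1*(1 - 21) + 25) = 1/(1*(-20) + 25) = 1/(-20 + 25) = 1/5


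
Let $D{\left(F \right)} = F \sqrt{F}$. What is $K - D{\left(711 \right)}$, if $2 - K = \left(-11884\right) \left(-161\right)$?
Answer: $-1913322 - 2133 \sqrt{79} \approx -1.9323 \cdot 10^{6}$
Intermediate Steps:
$D{\left(F \right)} = F^{\frac{3}{2}}$
$K = -1913322$ ($K = 2 - \left(-11884\right) \left(-161\right) = 2 - 1913324 = -1913322$)
$K - D{\left(711 \right)} = -1913322 - 711^{\frac{3}{2}} = -1913322 - 2133 \sqrt{79}$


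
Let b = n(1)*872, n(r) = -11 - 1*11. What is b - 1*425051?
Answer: -444235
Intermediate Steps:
n(r) = -22 (n(r) = -11 - 11 = -22)
b = -19184 (b = -22*872 = -19184)
b - 1*425051 = -19184 - 1*425051 = -19184 - 425051 = -444235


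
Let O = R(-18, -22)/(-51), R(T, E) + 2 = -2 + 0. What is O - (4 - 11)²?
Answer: -2495/51 ≈ -48.922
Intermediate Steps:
R(T, E) = -4 (R(T, E) = -2 + (-2 + 0) = -2 - 2 = -4)
O = 4/51 (O = -4/(-51) = -4*(-1/51) = 4/51 ≈ 0.078431)
O - (4 - 11)² = 4/51 - (4 - 11)² = 4/51 - 1*(-7)² = 4/51 - 1*49 = 4/51 - 49 = -2495/51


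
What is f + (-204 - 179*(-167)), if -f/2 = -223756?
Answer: 477201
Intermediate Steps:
f = 447512 (f = -2*(-223756) = 447512)
f + (-204 - 179*(-167)) = 447512 + (-204 - 179*(-167)) = 447512 + (-204 + 29893) = 447512 + 29689 = 477201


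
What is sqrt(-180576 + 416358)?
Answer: 3*sqrt(26198) ≈ 485.57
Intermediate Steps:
sqrt(-180576 + 416358) = sqrt(235782) = 3*sqrt(26198)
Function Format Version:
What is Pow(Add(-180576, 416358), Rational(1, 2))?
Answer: Mul(3, Pow(26198, Rational(1, 2))) ≈ 485.57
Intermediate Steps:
Pow(Add(-180576, 416358), Rational(1, 2)) = Pow(235782, Rational(1, 2)) = Mul(3, Pow(26198, Rational(1, 2)))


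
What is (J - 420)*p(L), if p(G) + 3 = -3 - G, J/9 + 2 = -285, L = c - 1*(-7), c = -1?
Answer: 36036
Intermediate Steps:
L = 6 (L = -1 - 1*(-7) = -1 + 7 = 6)
J = -2583 (J = -18 + 9*(-285) = -18 - 2565 = -2583)
p(G) = -6 - G (p(G) = -3 + (-3 - G) = -6 - G)
(J - 420)*p(L) = (-2583 - 420)*(-6 - 1*6) = -3003*(-6 - 6) = -3003*(-12) = 36036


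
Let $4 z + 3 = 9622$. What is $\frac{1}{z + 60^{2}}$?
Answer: $\frac{4}{24019} \approx 0.00016653$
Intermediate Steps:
$z = \frac{9619}{4}$ ($z = - \frac{3}{4} + \frac{1}{4} \cdot 9622 = - \frac{3}{4} + \frac{4811}{2} = \frac{9619}{4} \approx 2404.8$)
$\frac{1}{z + 60^{2}} = \frac{1}{\frac{9619}{4} + 60^{2}} = \frac{1}{\frac{9619}{4} + 3600} = \frac{1}{\frac{24019}{4}} = \frac{4}{24019}$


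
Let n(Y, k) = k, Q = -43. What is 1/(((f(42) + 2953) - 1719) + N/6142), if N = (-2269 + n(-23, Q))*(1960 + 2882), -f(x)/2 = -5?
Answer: -3071/1777028 ≈ -0.0017282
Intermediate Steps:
f(x) = 10 (f(x) = -2*(-5) = 10)
N = -11194704 (N = (-2269 - 43)*(1960 + 2882) = -2312*4842 = -11194704)
1/(((f(42) + 2953) - 1719) + N/6142) = 1/(((10 + 2953) - 1719) - 11194704/6142) = 1/((2963 - 1719) - 11194704*1/6142) = 1/(1244 - 5597352/3071) = 1/(-1777028/3071) = -3071/1777028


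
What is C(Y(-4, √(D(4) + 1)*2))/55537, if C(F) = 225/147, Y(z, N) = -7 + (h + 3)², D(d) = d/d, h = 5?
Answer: 75/2721313 ≈ 2.7560e-5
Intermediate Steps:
D(d) = 1
Y(z, N) = 57 (Y(z, N) = -7 + (5 + 3)² = -7 + 8² = -7 + 64 = 57)
C(F) = 75/49 (C(F) = 225*(1/147) = 75/49)
C(Y(-4, √(D(4) + 1)*2))/55537 = (75/49)/55537 = (75/49)*(1/55537) = 75/2721313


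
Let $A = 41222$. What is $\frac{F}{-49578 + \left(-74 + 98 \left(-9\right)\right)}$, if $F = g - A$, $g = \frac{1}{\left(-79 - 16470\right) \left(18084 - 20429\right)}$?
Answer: $\frac{1599718848909}{1961093404270} \approx 0.81573$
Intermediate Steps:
$g = \frac{1}{38807405}$ ($g = \frac{1}{\left(-16549\right) \left(-2345\right)} = \frac{1}{38807405} \approx 2.5768 \cdot 10^{-8}$)
$F = - \frac{1599718848909}{38807405}$ ($F = \frac{1}{38807405} - 41222 = - \frac{1599718848909}{38807405} \approx -41222.0$)
$\frac{F}{-49578 + \left(-74 + 98 \left(-9\right)\right)} = - \frac{1599718848909}{38807405 \left(-49578 + \left(-74 + 98 \left(-9\right)\right)\right)} = - \frac{1599718848909}{38807405 \left(-49578 - 956\right)} = - \frac{1599718848909}{38807405 \left(-50534\right)} = \left(- \frac{1599718848909}{38807405}\right) \left(- \frac{1}{50534}\right) = \frac{1599718848909}{1961093404270}$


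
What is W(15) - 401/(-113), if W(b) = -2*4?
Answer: -503/113 ≈ -4.4513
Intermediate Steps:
W(b) = -8
W(15) - 401/(-113) = -8 - 401/(-113) = -8 - 401*(-1/113) = -8 + 401/113 = -503/113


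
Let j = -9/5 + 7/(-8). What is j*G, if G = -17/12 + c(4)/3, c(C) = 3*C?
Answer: -3317/480 ≈ -6.9104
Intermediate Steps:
G = 31/12 (G = -17/12 + (3*4)/3 = -17*1/12 + 12*(⅓) = -17/12 + 4 = 31/12 ≈ 2.5833)
j = -107/40 (j = -9*⅕ + 7*(-⅛) = -9/5 - 7/8 = -107/40 ≈ -2.6750)
j*G = -107/40*31/12 = -3317/480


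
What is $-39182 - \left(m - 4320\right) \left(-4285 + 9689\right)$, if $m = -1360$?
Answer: $30655538$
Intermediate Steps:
$-39182 - \left(m - 4320\right) \left(-4285 + 9689\right) = -39182 - \left(-1360 - 4320\right) \left(-4285 + 9689\right) = -39182 - \left(-5680\right) 5404 = -39182 - -30694720 = -39182 + 30694720 = 30655538$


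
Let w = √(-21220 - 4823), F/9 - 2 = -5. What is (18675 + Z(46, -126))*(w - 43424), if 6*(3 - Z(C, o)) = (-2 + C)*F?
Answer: -819671424 + 18876*I*√26043 ≈ -8.1967e+8 + 3.0462e+6*I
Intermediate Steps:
F = -27 (F = 18 + 9*(-5) = 18 - 45 = -27)
Z(C, o) = -6 + 9*C/2 (Z(C, o) = 3 - (-2 + C)*(-27)/6 = 3 - (54 - 27*C)/6 = 3 + (-9 + 9*C/2) = -6 + 9*C/2)
w = I*√26043 (w = √(-26043) = I*√26043 ≈ 161.38*I)
(18675 + Z(46, -126))*(w - 43424) = (18675 + (-6 + (9/2)*46))*(I*√26043 - 43424) = (18675 + (-6 + 207))*(-43424 + I*√26043) = (18675 + 201)*(-43424 + I*√26043) = 18876*(-43424 + I*√26043) = -819671424 + 18876*I*√26043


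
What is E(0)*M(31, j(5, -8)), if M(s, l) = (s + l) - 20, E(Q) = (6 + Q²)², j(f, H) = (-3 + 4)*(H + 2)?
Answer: 180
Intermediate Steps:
j(f, H) = 2 + H (j(f, H) = 1*(2 + H) = 2 + H)
M(s, l) = -20 + l + s (M(s, l) = (l + s) - 20 = -20 + l + s)
E(0)*M(31, j(5, -8)) = (6 + 0²)²*(-20 + (2 - 8) + 31) = (6 + 0)²*(-20 - 6 + 31) = 6²*5 = 36*5 = 180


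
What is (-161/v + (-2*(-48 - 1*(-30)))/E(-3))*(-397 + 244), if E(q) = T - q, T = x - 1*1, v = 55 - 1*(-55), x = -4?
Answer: 327573/110 ≈ 2977.9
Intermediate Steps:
v = 110 (v = 55 + 55 = 110)
T = -5 (T = -4 - 1*1 = -4 - 1 = -5)
E(q) = -5 - q
(-161/v + (-2*(-48 - 1*(-30)))/E(-3))*(-397 + 244) = (-161/110 + (-2*(-48 - 1*(-30)))/(-5 - 1*(-3)))*(-397 + 244) = (-161*1/110 + (-2*(-48 + 30))/(-5 + 3))*(-153) = (-161/110 - 2*(-18)/(-2))*(-153) = (-161/110 + 36*(-½))*(-153) = (-161/110 - 18)*(-153) = -2141/110*(-153) = 327573/110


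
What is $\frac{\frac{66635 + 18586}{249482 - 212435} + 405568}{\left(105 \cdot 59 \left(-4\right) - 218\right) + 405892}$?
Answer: $\frac{5008387639}{4703660006} \approx 1.0648$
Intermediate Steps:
$\frac{\frac{66635 + 18586}{249482 - 212435} + 405568}{\left(105 \cdot 59 \left(-4\right) - 218\right) + 405892} = \frac{\frac{85221}{37047} + 405568}{\left(105 \left(-236\right) - 218\right) + 405892} = \frac{85221 \cdot \frac{1}{37047} + 405568}{\left(-24780 - 218\right) + 405892} = \frac{\frac{28407}{12349} + 405568}{-24998 + 405892} = \frac{5008387639}{12349 \cdot 380894} = \frac{5008387639}{12349} \cdot \frac{1}{380894} = \frac{5008387639}{4703660006}$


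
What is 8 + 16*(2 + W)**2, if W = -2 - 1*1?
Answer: 24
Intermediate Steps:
W = -3 (W = -2 - 1 = -3)
8 + 16*(2 + W)**2 = 8 + 16*(2 - 3)**2 = 8 + 16*(-1)**2 = 8 + 16*1 = 8 + 16 = 24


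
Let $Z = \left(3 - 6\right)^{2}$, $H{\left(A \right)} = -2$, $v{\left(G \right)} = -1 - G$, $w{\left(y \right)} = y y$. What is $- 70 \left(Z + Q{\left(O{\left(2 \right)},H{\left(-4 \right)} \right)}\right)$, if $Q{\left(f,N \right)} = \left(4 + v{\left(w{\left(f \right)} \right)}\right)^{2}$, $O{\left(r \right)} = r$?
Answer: $-700$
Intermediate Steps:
$w{\left(y \right)} = y^{2}$
$Z = 9$ ($Z = \left(-3\right)^{2} = 9$)
$Q{\left(f,N \right)} = \left(3 - f^{2}\right)^{2}$ ($Q{\left(f,N \right)} = \left(4 - \left(1 + f^{2}\right)\right)^{2} = \left(3 - f^{2}\right)^{2}$)
$- 70 \left(Z + Q{\left(O{\left(2 \right)},H{\left(-4 \right)} \right)}\right) = - 70 \left(9 + \left(-3 + 2^{2}\right)^{2}\right) = - 70 \left(9 + \left(-3 + 4\right)^{2}\right) = - 70 \left(9 + 1^{2}\right) = - 70 \left(9 + 1\right) = \left(-70\right) 10 = -700$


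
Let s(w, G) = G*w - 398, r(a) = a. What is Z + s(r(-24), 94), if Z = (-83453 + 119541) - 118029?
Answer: -84595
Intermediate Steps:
Z = -81941 (Z = 36088 - 118029 = -81941)
s(w, G) = -398 + G*w
Z + s(r(-24), 94) = -81941 + (-398 + 94*(-24)) = -81941 + (-398 - 2256) = -81941 - 2654 = -84595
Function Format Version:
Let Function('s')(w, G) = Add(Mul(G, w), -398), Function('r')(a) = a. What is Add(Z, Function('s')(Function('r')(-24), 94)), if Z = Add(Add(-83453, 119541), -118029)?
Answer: -84595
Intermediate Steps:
Z = -81941 (Z = Add(36088, -118029) = -81941)
Function('s')(w, G) = Add(-398, Mul(G, w))
Add(Z, Function('s')(Function('r')(-24), 94)) = Add(-81941, Add(-398, Mul(94, -24))) = Add(-81941, Add(-398, -2256)) = Add(-81941, -2654) = -84595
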